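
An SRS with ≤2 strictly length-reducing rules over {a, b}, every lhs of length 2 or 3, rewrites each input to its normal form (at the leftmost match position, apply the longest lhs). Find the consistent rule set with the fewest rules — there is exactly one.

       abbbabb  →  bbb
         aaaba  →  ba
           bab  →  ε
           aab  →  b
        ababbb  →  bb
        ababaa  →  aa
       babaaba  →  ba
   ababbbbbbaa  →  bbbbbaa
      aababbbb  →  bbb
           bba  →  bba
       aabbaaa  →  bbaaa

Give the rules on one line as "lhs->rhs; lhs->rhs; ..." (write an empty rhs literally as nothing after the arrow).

ab->b; bab->

  | abbbabb => bbbabb => bbb
  | aaaba => aaba => aba => ba
  | bab => ε
  | aab => ab => b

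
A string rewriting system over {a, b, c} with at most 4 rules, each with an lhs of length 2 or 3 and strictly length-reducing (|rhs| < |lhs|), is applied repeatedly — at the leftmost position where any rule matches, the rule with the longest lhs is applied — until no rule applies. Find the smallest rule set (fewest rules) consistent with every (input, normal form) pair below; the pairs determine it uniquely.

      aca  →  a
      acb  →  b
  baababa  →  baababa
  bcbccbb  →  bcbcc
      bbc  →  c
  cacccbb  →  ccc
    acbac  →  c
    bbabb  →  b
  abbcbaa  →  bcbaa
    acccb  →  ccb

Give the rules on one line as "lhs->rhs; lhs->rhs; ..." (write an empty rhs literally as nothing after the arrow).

abb->b; ac->; bac->c; bb->

  | aca => a
  | acb => b
  | baababa
  | bcbccbb => bcbcc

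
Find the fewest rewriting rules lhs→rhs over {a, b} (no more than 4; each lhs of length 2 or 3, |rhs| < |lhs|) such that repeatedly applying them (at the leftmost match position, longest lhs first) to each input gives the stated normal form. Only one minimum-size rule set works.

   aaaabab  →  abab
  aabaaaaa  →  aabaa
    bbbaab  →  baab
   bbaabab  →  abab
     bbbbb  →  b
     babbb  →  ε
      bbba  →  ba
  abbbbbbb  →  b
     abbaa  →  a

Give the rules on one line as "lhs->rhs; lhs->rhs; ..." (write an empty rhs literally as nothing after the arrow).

  | aaaabab => abab
  | aabaaaaa => aabaa
  | bbbaab => baab
  | bbaabab => abab

aaa->; abb->bb; bb->; bba->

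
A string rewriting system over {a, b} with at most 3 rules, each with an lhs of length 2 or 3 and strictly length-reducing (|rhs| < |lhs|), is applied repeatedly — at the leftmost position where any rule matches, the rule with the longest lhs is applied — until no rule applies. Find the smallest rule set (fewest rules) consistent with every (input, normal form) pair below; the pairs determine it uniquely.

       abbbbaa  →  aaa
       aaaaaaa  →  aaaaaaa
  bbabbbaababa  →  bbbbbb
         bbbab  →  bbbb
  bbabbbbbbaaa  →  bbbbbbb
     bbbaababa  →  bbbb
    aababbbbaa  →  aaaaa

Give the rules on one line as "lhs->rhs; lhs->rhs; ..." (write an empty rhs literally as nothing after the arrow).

ab->a; ba->b; baa->

  | abbbbaa => abbbaa => abbaa => abaa => aaa
  | aaaaaaa
  | bbabbbaababa => bbbbbaababa => bbbbbaba => bbbbbba => bbbbbb
  | bbbab => bbbb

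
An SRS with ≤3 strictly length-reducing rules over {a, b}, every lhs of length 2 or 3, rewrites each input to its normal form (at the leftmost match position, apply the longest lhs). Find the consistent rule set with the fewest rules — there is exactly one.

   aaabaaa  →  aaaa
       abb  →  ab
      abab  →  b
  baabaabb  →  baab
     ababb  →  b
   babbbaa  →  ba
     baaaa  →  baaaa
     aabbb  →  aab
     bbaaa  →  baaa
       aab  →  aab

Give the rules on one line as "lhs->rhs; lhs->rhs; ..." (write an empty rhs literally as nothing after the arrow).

  | aaabaaa => aaaa
  | abb => ab
  | abab => b
  | baabaabb => baabb => baab

aba->; bb->b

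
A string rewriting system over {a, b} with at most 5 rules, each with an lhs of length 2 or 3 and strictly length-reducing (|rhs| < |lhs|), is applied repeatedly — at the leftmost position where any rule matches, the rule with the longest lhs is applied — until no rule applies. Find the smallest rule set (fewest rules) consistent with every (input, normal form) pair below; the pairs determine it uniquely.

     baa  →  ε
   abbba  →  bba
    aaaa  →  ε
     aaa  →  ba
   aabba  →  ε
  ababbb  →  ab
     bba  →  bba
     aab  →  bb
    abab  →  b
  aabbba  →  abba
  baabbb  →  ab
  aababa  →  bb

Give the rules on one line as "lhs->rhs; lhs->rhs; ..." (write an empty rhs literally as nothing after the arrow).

aa->b; aba->; baa->; bbb->ab

  | baa => ε
  | abbba => aaba => bba
  | aaaa => baa => ε
  | aaa => ba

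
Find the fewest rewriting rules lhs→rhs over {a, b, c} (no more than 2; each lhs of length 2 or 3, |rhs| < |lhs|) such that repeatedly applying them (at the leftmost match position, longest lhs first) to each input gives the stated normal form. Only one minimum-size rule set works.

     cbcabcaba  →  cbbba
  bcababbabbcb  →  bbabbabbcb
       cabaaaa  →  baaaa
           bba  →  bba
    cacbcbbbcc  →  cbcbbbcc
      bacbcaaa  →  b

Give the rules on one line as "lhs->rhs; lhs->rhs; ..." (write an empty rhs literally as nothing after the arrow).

acb->cc; ca->

  | cbcabcaba => cbbcaba => cbbba
  | bcababbabbcb => bbabbabbcb
  | cabaaaa => baaaa
  | bba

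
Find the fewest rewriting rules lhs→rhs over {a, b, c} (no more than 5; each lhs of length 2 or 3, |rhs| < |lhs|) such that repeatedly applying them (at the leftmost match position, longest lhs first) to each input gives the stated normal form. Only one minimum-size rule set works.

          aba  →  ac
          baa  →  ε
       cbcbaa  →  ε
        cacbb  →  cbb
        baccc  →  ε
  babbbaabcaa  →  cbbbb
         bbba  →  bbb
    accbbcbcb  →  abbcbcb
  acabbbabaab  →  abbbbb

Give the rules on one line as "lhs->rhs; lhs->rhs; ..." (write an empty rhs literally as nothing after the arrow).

  | aba => ac
  | baa => ca => ε
  | cbcbaa => cbcca => cba => cc => ε
  | cacbb => cbb

ba->c; bba->bb; ca->; cc->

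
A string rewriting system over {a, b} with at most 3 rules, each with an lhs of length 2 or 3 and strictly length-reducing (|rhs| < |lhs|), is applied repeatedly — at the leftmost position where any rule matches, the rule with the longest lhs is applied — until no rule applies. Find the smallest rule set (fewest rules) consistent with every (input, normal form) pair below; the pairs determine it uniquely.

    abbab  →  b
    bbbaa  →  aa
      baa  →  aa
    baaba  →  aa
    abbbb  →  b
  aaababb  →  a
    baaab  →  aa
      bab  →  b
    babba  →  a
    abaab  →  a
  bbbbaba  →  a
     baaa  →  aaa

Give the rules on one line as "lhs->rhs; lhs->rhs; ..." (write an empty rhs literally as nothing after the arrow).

  | abbab => bab => b
  | bbbaa => baa => aa
  | baa => aa
  | baaba => aaba => aa

ab->; baa->aa; bb->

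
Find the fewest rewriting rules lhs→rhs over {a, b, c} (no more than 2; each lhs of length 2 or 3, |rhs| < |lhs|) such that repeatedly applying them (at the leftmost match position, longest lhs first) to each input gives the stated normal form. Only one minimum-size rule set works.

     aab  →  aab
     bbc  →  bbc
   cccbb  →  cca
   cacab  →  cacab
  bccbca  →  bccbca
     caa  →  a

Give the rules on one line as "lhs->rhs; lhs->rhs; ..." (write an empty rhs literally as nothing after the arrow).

  | aab
  | bbc
  | cccbb => cca
  | cacab

caa->a; cbb->a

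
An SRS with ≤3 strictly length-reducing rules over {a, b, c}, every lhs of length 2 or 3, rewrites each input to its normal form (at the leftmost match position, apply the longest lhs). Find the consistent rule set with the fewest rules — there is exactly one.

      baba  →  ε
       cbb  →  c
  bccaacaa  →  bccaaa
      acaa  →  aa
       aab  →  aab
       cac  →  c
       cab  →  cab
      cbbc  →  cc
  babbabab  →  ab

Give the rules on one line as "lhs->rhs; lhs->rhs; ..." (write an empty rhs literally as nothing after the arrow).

  | baba => ba => ε
  | cbb => c
  | bccaacaa => bccaaa
  | acaa => aa

ac->; ba->; bb->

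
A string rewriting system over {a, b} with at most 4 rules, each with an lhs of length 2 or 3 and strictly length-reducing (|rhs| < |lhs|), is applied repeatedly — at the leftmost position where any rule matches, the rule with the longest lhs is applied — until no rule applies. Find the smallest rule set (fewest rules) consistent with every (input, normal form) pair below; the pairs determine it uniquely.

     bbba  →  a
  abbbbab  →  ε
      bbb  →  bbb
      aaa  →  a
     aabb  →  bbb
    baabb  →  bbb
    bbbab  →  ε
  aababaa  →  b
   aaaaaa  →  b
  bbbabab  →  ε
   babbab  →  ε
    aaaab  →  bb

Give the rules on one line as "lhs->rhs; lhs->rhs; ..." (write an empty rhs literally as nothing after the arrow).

  | bbba => bba => ba => a
  | abbbbab => bbbab => bbab => bab => ab => ε
  | bbb
  | aaa => ba => a

aa->b; ab->; ba->a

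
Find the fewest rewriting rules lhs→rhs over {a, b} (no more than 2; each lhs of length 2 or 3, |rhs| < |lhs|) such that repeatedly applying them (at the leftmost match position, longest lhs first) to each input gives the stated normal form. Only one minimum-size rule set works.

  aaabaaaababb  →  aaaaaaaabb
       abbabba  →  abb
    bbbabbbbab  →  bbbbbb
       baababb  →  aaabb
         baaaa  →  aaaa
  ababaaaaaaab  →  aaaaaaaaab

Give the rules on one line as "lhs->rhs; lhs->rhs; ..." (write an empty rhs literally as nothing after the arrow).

  | aaabaaaababb => aaaaaaababb => aaaaaaaabb
  | abbabba => abbba => abb
  | bbbabbbbab => bbbbbbab => bbbbbb
  | baababb => aababb => aaabb

ba->a; bba->b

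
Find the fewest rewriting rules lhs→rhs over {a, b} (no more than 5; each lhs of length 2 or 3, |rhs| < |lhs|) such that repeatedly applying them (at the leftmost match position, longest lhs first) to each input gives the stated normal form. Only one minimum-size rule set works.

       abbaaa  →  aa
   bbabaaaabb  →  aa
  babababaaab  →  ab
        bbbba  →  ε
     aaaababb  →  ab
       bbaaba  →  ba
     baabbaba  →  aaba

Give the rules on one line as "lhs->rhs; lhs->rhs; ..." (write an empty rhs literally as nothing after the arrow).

aaa->; baa->; bab->; bb->a

  | abbaaa => aaaaa => aa
  | bbabaaaabb => aabaaaabb => aaaabb => abb => aa
  | babababaaab => ababaaab => aaaab => ab
  | bbbba => abba => aaa => ε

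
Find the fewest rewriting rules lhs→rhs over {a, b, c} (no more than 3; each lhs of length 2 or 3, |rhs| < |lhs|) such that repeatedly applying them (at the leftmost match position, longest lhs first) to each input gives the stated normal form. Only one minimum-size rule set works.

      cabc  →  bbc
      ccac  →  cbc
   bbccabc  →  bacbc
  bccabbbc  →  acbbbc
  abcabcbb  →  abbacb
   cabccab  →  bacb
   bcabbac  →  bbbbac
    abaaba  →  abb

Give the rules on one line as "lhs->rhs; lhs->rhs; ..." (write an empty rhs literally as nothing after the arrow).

aab->c; bcb->ac; ca->b

  | cabc => bbc
  | ccac => cbc
  | bbccabc => bbcbbc => bacbc
  | bccabbbc => bcbbbbc => acbbbc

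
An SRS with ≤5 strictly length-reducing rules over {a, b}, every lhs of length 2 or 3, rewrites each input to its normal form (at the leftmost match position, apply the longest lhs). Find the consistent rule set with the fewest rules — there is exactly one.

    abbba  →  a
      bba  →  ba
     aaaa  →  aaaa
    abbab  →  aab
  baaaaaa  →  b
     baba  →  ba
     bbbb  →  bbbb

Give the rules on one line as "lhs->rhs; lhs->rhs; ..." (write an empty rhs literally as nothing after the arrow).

  | abbba => aba => a
  | bba => ba
  | aaaa
  | abbab => aab

aba->a; abb->a; baa->b; bba->ba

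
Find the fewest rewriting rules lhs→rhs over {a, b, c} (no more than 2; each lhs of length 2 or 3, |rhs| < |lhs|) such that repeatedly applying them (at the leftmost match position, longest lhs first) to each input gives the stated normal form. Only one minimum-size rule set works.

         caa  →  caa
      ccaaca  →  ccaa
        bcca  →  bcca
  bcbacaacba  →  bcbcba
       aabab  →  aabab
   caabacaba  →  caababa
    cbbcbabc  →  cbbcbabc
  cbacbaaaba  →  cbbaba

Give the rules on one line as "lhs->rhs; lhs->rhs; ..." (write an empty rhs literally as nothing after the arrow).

  | caa
  | ccaaca => ccaa
  | bcca
  | bcbacaacba => bcbaacba => bcbcba

ac->; baa->b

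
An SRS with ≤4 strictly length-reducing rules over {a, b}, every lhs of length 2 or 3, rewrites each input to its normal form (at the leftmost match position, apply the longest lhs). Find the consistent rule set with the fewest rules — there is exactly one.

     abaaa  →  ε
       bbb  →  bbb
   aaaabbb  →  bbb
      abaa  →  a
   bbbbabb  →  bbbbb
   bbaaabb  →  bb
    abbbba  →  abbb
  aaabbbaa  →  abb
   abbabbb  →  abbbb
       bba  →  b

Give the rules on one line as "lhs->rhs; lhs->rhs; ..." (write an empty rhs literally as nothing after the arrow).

aa->; ba->; baa->

  | abaaa => aa => ε
  | bbb
  | aaaabbb => aabbb => bbb
  | abaa => a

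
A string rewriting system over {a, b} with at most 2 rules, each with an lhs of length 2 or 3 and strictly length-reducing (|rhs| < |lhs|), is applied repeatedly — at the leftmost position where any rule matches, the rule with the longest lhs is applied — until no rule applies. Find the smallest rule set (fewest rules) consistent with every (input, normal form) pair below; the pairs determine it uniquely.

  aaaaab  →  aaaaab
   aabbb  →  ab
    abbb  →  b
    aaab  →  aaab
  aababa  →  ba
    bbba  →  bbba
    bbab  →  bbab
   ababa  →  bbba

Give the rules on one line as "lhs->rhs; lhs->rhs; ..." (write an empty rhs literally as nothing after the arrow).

  | aaaaab
  | aabbb => ab
  | abbb => b
  | aaab

aba->bb; abb->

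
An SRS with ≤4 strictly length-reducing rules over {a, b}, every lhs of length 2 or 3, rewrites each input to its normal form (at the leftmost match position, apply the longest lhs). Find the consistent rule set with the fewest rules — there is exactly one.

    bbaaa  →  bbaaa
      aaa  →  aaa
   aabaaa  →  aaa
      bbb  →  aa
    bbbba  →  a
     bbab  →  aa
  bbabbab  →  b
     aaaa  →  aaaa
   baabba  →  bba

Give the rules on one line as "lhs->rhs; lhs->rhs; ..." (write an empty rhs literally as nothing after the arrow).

  | bbaaa
  | aaa
  | aabaaa => aaa
  | bbb => aa

aab->; ab->b; bbb->aa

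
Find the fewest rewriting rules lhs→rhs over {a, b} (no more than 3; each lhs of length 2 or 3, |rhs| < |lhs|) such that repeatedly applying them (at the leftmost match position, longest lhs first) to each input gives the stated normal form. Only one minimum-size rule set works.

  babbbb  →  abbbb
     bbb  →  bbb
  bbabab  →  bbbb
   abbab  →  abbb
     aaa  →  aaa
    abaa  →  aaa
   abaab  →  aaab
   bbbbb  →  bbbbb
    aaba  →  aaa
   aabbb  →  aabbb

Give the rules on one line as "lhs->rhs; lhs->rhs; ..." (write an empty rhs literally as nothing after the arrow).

ba->a; bba->bb

  | babbbb => abbbb
  | bbb
  | bbabab => bbbab => bbbb
  | abbab => abbb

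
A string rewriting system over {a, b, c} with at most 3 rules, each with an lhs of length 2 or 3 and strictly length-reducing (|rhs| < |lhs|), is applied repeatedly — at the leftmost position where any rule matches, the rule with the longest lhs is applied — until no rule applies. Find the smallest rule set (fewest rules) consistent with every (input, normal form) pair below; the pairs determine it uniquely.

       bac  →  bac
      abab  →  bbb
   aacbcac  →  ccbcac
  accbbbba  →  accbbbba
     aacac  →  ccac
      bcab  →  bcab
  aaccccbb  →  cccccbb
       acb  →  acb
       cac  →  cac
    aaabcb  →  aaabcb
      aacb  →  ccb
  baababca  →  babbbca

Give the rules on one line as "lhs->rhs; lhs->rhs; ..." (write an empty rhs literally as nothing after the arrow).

aac->cc; aba->bb

  | bac
  | abab => bbb
  | aacbcac => ccbcac
  | accbbbba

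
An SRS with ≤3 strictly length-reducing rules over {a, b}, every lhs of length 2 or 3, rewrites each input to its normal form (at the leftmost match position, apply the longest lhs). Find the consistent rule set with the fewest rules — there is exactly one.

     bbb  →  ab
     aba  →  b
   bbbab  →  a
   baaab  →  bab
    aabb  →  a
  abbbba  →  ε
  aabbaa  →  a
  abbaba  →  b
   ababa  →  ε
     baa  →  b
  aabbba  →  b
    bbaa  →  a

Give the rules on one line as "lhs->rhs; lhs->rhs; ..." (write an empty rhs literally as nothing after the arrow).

aa->; aba->b; bb->a

  | bbb => ab
  | aba => b
  | bbbab => abab => bb => a
  | baaab => bab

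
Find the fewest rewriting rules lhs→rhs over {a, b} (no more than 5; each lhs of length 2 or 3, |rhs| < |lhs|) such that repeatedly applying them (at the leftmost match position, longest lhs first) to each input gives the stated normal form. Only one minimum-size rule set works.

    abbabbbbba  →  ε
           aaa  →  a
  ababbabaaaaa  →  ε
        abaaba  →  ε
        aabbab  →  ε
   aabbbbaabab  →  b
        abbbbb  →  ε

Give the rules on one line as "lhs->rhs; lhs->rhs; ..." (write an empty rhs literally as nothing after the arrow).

  | abbabbbbba => babbbbba => bbbbba => bbba => ba => ε
  | aaa => a
  | ababbabaaaaa => abbabaaaaa => babaaaaa => baaaaa => aaaa => aa => ε
  | abaaba => aaba => ba => ε

aa->; ab->; ba->; bb->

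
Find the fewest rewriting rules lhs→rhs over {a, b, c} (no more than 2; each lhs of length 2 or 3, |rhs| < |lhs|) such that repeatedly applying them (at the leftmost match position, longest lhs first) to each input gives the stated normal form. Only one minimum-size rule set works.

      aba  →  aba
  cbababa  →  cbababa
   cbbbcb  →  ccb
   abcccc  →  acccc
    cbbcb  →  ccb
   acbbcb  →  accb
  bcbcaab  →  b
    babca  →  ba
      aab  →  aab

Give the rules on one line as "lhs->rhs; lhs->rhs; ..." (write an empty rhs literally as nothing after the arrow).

  | aba
  | cbababa
  | cbbbcb => cbbcb => cbcb => ccb
  | abcccc => acccc

bc->c; ca->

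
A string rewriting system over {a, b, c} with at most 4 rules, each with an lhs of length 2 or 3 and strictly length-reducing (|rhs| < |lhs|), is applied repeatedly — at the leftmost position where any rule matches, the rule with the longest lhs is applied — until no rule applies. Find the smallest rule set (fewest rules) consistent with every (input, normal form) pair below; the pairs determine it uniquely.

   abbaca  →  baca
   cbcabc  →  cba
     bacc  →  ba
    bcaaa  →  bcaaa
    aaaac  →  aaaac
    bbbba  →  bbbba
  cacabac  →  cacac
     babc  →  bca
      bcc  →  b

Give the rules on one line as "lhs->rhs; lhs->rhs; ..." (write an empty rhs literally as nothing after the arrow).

  | abbaca => baca
  | cbcabc => cbcca => cba
  | bacc => ba
  | bcaaa

ab->; abc->ca; cc->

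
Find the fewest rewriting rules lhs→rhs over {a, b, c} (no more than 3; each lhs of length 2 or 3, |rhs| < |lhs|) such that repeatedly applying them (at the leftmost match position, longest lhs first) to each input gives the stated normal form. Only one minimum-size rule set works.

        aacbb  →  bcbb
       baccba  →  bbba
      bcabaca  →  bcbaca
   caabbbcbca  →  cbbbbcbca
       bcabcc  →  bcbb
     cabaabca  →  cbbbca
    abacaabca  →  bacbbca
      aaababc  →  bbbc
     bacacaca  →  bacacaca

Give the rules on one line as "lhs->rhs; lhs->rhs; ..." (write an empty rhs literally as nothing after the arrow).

aa->b; ab->b; cc->b

  | aacbb => bcbb
  | baccba => babba => bbba
  | bcabaca => bcbaca
  | caabbbcbca => cbbbbcbca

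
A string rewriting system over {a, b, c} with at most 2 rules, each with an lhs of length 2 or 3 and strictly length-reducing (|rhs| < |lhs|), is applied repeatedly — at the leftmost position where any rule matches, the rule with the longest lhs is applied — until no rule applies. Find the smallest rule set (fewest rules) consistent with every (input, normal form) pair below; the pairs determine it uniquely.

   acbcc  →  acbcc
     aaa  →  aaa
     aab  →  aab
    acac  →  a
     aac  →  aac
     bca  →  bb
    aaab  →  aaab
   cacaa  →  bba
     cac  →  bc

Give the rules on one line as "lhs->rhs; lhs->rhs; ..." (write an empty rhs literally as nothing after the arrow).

  | acbcc
  | aaa
  | aab
  | acac => abc => a

abc->a; ca->b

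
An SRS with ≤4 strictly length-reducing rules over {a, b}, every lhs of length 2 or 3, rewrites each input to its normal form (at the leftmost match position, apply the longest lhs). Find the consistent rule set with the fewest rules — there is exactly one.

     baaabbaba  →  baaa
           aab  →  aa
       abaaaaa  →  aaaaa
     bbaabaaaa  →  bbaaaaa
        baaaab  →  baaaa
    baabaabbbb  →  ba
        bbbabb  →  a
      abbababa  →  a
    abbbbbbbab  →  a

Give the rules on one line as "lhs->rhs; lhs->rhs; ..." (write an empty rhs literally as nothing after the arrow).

  | baaabbaba => baaaba => baaa
  | aab => aa
  | abaaaaa => aaaaa
  | bbaabaaaa => bbaaaaa

ab->a; aba->a; abb->; bbb->a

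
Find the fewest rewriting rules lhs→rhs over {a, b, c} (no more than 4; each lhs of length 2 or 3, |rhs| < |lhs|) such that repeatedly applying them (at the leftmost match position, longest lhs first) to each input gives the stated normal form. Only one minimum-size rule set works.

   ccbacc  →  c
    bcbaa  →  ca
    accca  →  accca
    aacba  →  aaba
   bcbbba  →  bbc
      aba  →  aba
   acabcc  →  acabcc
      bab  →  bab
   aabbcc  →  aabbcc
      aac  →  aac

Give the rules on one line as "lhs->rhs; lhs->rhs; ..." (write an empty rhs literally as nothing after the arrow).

  | ccbacc => cbacc => bacc => c
  | bcbaa => bbaa => ca
  | accca
  | aacba => aaba

bac->; bba->c; cb->b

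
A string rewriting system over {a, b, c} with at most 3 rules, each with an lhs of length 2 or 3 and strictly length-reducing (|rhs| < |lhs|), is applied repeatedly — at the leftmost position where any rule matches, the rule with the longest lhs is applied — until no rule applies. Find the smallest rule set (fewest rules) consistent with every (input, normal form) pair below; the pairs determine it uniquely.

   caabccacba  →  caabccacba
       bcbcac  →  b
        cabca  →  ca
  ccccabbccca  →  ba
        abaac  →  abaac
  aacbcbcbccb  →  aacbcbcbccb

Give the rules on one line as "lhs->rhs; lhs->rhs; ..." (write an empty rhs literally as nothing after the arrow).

  | caabccacba
  | bcbcac => bccc => b
  | cabca => ca
  | ccccabbccca => cabbccca => bccca => ba

bca->c; cab->; ccc->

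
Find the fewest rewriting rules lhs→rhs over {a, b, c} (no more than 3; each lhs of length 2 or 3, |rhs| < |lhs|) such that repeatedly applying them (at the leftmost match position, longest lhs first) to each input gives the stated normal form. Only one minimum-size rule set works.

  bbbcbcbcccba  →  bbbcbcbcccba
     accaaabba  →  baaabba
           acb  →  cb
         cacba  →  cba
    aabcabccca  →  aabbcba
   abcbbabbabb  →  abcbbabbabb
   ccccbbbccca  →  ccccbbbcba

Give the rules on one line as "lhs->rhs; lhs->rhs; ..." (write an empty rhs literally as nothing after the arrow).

  | bbbcbcbcccba
  | accaaabba => ccaaabba => baaabba
  | acb => cb
  | cacba => cba

ac->c; ca->; cca->ba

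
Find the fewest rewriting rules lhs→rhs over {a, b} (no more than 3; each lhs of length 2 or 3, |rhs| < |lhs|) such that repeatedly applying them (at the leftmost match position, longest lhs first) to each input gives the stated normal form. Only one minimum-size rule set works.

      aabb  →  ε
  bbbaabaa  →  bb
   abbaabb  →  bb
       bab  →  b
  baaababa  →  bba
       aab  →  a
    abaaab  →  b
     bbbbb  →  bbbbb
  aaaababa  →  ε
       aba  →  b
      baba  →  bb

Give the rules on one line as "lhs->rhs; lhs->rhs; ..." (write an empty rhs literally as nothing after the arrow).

  | aabb => ab => ε
  | bbbaabaa => bbbaa => bb
  | abbaabb => baabb => bb
  | bab => b

ab->; aba->b; baa->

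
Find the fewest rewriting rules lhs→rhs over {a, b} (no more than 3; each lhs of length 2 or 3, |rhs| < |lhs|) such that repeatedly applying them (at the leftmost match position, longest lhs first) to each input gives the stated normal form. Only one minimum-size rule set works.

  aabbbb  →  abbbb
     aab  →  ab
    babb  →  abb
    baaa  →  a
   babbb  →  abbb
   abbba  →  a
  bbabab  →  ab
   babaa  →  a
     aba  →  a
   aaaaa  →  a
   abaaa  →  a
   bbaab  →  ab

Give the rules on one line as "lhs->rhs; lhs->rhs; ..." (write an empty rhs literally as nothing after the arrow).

  | aabbbb => abbbb
  | aab => ab
  | babb => abb
  | baaa => aaa => aa => a

aa->a; ba->a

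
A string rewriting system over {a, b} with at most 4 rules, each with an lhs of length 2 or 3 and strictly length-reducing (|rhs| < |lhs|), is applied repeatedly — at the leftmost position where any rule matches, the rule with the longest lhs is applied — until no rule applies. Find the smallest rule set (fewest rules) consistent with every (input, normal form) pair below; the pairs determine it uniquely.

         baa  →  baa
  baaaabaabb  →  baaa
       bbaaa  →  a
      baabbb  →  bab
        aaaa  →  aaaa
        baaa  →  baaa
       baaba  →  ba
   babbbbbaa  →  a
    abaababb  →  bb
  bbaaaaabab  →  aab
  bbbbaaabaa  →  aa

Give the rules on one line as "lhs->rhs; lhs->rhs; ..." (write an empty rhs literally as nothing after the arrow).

aba->; abb->; bba->ab

  | baa
  | baaaabaabb => baaaabb => baaa
  | bbaaa => abaa => a
  | baabbb => bab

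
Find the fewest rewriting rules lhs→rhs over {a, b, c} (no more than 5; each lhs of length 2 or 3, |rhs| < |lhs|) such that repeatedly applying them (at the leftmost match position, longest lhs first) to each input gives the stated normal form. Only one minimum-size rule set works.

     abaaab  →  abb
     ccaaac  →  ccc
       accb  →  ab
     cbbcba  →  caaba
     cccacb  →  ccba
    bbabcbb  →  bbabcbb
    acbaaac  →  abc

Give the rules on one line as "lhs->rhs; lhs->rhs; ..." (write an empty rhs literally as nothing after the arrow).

  | abaaab => abb
  | ccaaac => ccc
  | accb => acb => ab
  | cbbcba => caaba

aaa->; ac->a; bbc->aa; cab->ba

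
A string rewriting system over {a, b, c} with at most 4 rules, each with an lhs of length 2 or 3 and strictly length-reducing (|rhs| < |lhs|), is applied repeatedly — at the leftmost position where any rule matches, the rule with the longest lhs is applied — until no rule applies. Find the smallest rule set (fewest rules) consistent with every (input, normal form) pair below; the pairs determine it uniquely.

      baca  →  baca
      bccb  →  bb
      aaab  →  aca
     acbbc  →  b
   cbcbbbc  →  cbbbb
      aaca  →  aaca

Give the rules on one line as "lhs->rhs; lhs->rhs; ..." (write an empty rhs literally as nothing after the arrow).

  | baca
  | bccb => bcb => bb
  | aaab => aca
  | acbbc => bc => b

aab->ca; acb->; bc->b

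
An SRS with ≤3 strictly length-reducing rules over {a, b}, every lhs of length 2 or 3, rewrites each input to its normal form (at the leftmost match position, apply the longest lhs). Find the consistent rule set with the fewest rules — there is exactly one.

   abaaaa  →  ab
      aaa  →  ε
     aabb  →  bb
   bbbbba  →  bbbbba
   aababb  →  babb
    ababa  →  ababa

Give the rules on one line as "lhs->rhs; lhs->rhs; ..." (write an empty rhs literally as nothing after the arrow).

  | abaaaa => abaaa => abaa => ab
  | aaa => aa => ε
  | aabb => bb
  | bbbbba

aa->; aaa->aa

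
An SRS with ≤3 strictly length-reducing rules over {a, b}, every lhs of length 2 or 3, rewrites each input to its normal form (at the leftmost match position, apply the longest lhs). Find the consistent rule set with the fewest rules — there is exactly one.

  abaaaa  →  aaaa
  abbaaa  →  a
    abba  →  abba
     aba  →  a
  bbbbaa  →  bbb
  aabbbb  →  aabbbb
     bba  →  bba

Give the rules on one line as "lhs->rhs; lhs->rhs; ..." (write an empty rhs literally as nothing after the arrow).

  | abaaaa => aaaa
  | abbaaa => aba => a
  | abba
  | aba => a

aba->a; baa->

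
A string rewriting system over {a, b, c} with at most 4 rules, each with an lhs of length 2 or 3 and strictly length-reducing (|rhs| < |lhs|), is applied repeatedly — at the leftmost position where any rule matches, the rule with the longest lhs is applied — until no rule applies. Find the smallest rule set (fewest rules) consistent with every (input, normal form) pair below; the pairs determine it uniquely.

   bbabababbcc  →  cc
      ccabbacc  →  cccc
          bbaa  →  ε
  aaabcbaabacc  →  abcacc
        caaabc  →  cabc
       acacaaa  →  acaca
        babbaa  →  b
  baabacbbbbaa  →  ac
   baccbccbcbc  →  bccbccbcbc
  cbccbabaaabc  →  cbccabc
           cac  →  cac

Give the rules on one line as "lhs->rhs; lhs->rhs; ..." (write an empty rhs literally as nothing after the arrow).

aa->; ba->b; bb->

  | bbabababbcc => abababbcc => abbabbcc => aabbcc => bbcc => cc
  | ccabbacc => ccaacc => cccc
  | bbaa => aa => ε
  | aaabcbaabacc => abcbaabacc => abcbabacc => abcbbacc => abcacc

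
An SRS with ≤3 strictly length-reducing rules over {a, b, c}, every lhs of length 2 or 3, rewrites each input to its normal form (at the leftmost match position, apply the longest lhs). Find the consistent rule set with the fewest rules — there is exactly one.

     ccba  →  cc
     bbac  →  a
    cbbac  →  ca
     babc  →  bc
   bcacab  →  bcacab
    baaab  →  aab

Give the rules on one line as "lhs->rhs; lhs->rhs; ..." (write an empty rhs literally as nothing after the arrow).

  | ccba => cc
  | bbac => baa => a
  | cbbac => cbaa => ca
  | babc => bc

ba->; bac->aa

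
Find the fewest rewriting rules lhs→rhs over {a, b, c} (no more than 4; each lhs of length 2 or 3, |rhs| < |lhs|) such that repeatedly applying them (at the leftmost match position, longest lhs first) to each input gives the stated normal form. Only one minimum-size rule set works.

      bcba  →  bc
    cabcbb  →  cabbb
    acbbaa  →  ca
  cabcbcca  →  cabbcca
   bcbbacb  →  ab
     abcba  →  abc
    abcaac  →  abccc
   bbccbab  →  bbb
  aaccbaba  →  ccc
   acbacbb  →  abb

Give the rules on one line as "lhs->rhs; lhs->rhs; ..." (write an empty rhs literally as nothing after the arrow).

aa->c; ba->a; cb->b; cba->c

  | bcba => bc
  | cabcbb => cabbb
  | acbbaa => abbaa => abaa => aaa => ca
  | cabcbcca => cabbcca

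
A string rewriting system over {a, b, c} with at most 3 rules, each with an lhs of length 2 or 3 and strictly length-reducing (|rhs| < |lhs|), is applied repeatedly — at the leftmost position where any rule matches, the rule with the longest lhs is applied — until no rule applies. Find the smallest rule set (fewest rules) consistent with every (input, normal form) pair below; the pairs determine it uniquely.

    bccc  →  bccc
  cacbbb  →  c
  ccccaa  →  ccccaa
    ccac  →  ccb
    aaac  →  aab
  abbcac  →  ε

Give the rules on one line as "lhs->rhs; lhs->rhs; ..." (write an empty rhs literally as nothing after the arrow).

  | bccc
  | cacbbb => cbbbb => cbb => c
  | ccccaa
  | ccac => ccb

ac->b; bb->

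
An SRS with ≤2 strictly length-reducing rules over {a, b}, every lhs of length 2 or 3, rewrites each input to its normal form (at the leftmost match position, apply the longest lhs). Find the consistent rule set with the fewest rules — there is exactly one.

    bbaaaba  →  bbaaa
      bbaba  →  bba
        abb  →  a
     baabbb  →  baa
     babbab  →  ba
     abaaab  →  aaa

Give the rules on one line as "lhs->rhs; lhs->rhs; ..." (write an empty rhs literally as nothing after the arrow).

  | bbaaaba => bbaaa
  | bbaba => bba
  | abb => ab => a
  | baabbb => baabb => baab => baa

ab->a; aba->a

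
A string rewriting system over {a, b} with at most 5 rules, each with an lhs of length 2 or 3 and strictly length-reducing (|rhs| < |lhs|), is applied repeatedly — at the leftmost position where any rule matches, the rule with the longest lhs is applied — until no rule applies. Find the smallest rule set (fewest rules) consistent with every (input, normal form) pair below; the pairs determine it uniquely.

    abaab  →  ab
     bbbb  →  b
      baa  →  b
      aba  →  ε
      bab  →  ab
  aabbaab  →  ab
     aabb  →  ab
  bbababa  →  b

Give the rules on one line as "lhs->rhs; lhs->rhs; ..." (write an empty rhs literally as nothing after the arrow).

aa->b; aba->; ba->a; bb->a

  | abaab => ab
  | bbbb => abb => aa => b
  | baa => aa => b
  | aba => ε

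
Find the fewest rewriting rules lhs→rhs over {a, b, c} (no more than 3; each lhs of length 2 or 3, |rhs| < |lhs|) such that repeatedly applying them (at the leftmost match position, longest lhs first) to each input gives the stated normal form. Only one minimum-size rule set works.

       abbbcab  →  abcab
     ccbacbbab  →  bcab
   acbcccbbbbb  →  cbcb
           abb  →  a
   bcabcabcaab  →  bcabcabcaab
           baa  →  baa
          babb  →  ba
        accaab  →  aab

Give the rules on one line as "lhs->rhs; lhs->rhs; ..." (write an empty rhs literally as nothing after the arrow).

  | abbbcab => abcab
  | ccbacbbab => bacbbab => bcbbab => bcab
  | acbcccbbbbb => cbcccbbbbb => cbcbbbbb => cbcbbb => cbcb
  | abb => a

ac->c; bb->; cc->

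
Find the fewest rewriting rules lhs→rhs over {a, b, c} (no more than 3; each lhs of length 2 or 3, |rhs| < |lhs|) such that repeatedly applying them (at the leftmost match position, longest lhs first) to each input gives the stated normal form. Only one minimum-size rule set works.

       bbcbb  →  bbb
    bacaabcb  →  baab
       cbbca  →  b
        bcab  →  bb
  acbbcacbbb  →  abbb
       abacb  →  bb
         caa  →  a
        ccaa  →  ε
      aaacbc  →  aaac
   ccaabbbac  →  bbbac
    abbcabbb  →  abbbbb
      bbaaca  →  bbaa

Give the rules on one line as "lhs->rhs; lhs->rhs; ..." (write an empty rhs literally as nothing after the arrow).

  | bbcbb => bbb
  | bacaabcb => baabcb => baab
  | cbbca => bca => b
  | bcab => bb

aba->bb; ca->; cb->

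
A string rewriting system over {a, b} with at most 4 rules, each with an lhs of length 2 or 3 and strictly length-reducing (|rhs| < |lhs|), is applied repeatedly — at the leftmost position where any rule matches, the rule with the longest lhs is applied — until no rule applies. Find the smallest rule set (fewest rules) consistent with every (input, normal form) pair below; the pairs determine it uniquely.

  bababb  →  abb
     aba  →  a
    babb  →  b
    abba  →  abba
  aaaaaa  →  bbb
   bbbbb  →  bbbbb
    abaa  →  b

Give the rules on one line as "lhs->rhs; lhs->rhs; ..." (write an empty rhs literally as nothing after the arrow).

  | bababb => abb
  | aba => a
  | babb => b
  | abba

aa->b; aba->a; bab->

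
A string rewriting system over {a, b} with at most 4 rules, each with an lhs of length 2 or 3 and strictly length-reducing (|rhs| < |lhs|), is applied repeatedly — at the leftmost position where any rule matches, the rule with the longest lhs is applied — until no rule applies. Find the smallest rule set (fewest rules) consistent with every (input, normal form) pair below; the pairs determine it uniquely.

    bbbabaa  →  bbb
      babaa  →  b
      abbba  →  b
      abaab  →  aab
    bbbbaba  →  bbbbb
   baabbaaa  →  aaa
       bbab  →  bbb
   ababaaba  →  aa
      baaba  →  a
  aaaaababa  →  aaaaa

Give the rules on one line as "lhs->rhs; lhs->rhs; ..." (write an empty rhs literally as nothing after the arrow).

aba->a; abb->; ba->b; baa->a

  | bbbabaa => bbbbaa => bbba => bbb
  | babaa => bbaa => ba => b
  | abbba => ba => b
  | abaab => aab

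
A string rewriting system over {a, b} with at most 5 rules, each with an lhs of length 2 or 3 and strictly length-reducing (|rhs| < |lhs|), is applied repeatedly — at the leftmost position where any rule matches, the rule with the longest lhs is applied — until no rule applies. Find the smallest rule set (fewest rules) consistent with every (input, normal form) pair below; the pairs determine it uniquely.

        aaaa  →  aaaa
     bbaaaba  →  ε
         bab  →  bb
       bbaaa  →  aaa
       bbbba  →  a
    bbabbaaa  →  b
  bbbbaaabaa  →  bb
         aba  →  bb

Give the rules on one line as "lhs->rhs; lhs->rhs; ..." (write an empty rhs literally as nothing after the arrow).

  | aaaa
  | bbaaaba => aaaba => aabb => ab => ε
  | bab => bb
  | bbaaa => aaa

ab->; aba->bb; ba->b; bba->a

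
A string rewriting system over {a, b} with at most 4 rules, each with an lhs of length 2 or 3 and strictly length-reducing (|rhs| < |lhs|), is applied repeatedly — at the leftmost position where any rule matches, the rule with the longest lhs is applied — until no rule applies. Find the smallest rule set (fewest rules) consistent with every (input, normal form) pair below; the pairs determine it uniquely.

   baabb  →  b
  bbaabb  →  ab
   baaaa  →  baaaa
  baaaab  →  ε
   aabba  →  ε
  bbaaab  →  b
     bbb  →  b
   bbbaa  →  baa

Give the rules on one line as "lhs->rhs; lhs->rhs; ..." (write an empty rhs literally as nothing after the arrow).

  | baabb => bbb => b
  | bbaabb => abb => ab
  | baaaa
  | baaaab => baab => bb => ε

aab->b; abb->ab; bb->; bba->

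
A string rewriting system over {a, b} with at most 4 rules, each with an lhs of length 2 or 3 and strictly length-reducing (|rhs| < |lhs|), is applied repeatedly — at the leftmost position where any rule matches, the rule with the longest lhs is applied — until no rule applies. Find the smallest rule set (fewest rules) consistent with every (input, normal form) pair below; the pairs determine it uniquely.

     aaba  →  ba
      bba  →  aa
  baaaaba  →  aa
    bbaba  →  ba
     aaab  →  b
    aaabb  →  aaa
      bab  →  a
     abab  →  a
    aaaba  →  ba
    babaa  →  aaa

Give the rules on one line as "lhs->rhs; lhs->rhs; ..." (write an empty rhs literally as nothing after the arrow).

ab->b; abb->a; bb->a

  | aaba => aba => ba
  | bba => aa
  | baaaaba => baaaba => baaba => baba => bba => aa
  | bbaba => aaba => aba => ba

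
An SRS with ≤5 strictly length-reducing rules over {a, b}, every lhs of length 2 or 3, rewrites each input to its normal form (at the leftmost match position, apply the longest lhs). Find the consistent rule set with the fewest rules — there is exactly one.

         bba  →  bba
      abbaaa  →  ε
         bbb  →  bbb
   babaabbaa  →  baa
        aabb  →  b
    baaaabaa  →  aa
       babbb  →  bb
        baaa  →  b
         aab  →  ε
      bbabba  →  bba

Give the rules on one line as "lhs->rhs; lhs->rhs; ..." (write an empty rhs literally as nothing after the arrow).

aaa->; aab->; abb->; bab->

  | bba
  | abbaaa => aaa => ε
  | bbb
  | babaabbaa => aabbaa => baa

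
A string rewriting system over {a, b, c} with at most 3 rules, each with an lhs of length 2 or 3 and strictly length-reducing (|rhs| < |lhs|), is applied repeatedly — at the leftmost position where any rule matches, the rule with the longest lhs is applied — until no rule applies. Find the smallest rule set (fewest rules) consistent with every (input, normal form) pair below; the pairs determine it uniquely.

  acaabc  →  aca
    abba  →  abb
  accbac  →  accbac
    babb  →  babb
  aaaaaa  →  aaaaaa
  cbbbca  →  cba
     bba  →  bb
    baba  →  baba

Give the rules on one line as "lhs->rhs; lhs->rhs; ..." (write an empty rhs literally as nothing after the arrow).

  | acaabc => aca
  | abba => abb
  | accbac
  | babb

abc->; bba->bb; bbc->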